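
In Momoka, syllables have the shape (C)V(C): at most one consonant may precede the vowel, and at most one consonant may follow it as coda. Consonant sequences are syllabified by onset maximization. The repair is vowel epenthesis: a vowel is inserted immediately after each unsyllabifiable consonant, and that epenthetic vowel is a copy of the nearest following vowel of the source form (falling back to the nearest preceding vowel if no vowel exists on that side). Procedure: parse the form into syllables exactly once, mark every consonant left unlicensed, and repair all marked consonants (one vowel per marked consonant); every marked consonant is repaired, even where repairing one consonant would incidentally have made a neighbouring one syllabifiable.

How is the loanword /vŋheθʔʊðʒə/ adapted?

Under (C)V(C), the unsyllabifiable consonants are /v/, /ŋ/ (at most one coda consonant is licensed; onsets are limited to one consonant).
Inserting the epenthetic vowel yields /v/ → /ve/, /ŋ/ → /ŋe/.

veŋeheθʔʊðʒə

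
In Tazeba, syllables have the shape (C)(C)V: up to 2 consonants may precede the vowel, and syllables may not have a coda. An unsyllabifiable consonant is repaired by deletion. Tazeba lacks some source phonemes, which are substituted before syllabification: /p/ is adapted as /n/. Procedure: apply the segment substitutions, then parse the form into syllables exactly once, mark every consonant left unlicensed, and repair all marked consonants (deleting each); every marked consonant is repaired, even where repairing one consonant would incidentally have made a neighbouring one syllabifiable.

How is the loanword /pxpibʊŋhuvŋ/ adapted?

xnibʊŋhu

Substitution: /p/ → /n/, giving /nxnibʊŋhuvŋ/.
Under (C)(C)V, the unsyllabifiable consonants are /n/, /v/, /ŋ/ (no codas are permitted; onsets may contain at most 2 consonants).
Deletion applies to /n/, /v/, /ŋ/.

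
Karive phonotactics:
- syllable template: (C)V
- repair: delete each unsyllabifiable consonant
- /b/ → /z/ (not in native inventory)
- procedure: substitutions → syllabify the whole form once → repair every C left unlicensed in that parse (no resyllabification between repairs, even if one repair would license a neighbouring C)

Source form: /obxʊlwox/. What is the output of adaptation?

Substitution: /b/ → /z/, giving /ozxʊlwox/.
Syllabifying with onset maximization leaves /z/, /l/, /x/ stranded (no codas are permitted; onsets are limited to one consonant).
Deleting the stranded consonants removes /z/, /l/, /x/.

oxʊwo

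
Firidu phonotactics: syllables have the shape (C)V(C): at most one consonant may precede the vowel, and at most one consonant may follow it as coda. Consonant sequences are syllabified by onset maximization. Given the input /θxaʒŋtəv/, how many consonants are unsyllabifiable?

Syllabifying with onset maximization leaves /θ/, /ŋ/ stranded (at most one coda consonant is licensed; onsets are limited to one consonant).

2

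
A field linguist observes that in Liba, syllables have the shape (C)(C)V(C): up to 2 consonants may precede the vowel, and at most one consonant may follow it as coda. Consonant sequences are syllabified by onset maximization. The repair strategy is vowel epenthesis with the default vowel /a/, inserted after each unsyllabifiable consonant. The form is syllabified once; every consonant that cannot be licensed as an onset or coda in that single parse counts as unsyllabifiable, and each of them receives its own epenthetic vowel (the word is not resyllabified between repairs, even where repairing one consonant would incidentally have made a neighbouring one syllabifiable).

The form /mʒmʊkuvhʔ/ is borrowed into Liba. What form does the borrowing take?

The consonants /m/, /h/, /ʔ/ cannot be parsed into a legal (C)(C)V(C) syllable (at most one coda consonant is licensed; onsets may contain at most 2 consonants).
Inserting the epenthetic vowel yields /m/ → /ma/, /h/ → /ha/, /ʔ/ → /ʔa/.

maʒmʊkuvhaʔa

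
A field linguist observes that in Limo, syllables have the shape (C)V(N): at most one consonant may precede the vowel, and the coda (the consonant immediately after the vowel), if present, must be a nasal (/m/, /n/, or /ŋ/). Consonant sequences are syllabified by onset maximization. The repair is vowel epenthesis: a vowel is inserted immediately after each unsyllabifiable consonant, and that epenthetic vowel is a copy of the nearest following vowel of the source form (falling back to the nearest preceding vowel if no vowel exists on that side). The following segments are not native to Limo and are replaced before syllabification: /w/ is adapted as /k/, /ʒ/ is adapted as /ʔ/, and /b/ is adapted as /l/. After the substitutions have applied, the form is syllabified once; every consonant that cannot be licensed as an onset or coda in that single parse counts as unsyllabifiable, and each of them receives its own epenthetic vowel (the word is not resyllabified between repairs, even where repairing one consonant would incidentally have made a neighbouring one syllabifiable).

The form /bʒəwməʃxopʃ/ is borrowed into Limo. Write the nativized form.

ləʔəkəməʃoxopoʃo

Substitution: /b/ → /l/, /ʒ/ → /ʔ/, /w/ → /k/, giving /lʔəkməʃxopʃ/.
Syllabifying with onset maximization leaves /l/, /k/, /ʃ/, /p/, /ʃ/ stranded (only a nasal (/m/, /n/, or /ŋ/) is licensed in coda position; onsets are limited to one consonant).
Epenthesis after each stranded consonant: /l/ → /lə/, /k/ → /kə/, /ʃ/ → /ʃo/, /p/ → /po/, /ʃ/ → /ʃo/.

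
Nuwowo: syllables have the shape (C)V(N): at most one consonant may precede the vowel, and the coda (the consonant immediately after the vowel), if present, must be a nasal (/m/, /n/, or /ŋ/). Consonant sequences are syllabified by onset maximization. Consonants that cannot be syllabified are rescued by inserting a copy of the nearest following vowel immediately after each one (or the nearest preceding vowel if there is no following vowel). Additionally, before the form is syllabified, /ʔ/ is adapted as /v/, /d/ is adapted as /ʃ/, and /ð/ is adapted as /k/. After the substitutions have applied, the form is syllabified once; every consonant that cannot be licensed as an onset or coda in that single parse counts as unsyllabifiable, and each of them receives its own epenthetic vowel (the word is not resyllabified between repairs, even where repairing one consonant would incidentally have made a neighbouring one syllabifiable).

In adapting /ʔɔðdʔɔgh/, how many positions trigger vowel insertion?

After substitution the input is /vɔkʃvɔgh/.
The unsyllabifiable consonants are /k/, /ʃ/, /g/, /h/; each receives one epenthetic vowel.

4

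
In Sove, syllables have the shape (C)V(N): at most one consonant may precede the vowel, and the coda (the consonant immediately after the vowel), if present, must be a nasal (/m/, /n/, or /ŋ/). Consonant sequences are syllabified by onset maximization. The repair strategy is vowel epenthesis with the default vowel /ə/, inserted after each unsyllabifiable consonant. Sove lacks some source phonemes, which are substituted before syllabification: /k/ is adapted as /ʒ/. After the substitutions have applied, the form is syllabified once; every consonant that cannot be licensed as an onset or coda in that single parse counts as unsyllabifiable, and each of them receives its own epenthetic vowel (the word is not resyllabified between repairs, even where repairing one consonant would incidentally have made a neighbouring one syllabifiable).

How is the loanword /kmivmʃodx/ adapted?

ʒəmivəməʃodəxə

Substitution: /k/ → /ʒ/, giving /ʒmivmʃodx/.
Syllabifying with onset maximization leaves /ʒ/, /v/, /m/, /d/, /x/ stranded (only a nasal (/m/, /n/, or /ŋ/) is licensed in coda position; onsets are limited to one consonant).
Epenthesis after each stranded consonant: /ʒ/ → /ʒə/, /v/ → /və/, /m/ → /mə/, /d/ → /də/, /x/ → /xə/.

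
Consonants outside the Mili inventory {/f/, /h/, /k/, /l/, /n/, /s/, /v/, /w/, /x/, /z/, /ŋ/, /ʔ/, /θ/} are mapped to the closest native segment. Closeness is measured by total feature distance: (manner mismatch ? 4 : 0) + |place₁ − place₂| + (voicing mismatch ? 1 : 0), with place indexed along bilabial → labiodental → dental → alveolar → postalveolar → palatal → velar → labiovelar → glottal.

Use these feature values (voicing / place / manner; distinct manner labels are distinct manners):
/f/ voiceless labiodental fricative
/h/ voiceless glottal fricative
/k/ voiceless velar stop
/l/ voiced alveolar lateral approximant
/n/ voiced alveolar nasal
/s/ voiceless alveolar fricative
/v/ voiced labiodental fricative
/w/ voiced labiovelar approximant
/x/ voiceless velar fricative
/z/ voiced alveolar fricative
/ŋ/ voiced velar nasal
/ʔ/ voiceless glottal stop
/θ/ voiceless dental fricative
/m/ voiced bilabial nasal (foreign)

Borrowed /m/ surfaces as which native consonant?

/n/ is closest: same manner (nasal), place distance 3 (bilabial→alveolar), same voicing; total 3. Next closest is /v/ at distance 5.

n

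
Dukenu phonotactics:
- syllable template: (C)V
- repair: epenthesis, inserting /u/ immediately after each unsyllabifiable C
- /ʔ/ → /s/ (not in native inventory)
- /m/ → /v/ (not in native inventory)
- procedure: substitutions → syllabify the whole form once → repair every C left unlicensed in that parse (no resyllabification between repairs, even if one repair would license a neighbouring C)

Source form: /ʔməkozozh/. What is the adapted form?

Substitution: /ʔ/ → /s/, /m/ → /v/, giving /svəkozozh/.
Under (C)V, the unsyllabifiable consonants are /s/, /z/, /h/ (no codas are permitted; onsets are limited to one consonant).
Inserting the epenthetic vowel yields /s/ → /su/, /z/ → /zu/, /h/ → /hu/.

suvəkozozuhu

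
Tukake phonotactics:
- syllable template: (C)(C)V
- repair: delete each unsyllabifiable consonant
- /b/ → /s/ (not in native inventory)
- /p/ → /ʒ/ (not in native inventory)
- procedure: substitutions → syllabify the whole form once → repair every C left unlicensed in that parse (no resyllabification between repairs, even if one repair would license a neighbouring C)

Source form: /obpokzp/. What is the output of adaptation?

Substitution: /b/ → /s/, /p/ → /ʒ/, giving /osʒokzʒ/.
The consonants /k/, /z/, /ʒ/ cannot be parsed into a legal (C)(C)V syllable (no codas are permitted; onsets may contain at most 2 consonants).
Deleting the stranded consonants removes /k/, /z/, /ʒ/.

osʒo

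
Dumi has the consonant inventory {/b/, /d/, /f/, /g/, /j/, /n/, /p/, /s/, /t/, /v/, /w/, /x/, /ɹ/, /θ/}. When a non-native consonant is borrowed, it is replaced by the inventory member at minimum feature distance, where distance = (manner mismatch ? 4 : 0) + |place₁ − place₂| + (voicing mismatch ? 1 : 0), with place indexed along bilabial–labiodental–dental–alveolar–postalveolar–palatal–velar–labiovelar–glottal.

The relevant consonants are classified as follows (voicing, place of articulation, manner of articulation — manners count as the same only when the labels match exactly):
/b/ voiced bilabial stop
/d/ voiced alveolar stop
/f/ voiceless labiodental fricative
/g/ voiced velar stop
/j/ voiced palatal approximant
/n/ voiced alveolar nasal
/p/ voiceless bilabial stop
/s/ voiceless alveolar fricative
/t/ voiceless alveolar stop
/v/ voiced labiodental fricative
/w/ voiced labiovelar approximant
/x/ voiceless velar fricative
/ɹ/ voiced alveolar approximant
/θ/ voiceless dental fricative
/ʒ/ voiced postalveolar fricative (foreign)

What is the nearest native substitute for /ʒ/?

/s/ is closest: same manner (fricative), place distance 1 (postalveolar→alveolar), voicing differs (+1); total 2. Next closest is /v/ at distance 3.

s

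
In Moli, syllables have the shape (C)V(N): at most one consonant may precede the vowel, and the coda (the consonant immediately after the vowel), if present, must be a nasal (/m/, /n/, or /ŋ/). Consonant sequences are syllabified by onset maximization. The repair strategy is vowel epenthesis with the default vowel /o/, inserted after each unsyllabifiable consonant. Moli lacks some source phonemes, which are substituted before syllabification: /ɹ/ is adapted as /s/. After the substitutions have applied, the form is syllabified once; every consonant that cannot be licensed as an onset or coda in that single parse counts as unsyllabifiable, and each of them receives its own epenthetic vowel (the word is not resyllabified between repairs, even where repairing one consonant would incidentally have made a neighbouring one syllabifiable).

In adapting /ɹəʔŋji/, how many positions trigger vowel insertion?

2

After substitution the input is /səʔŋji/.
The unsyllabifiable consonants are /ʔ/, /ŋ/; each receives one epenthetic vowel.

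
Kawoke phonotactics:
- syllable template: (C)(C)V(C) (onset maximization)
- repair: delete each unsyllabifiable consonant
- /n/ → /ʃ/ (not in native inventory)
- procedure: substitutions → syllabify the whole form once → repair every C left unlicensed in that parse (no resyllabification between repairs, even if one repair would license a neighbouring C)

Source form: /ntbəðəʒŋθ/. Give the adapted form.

Substitution: /n/ → /ʃ/, giving /ʃtbəðəʒŋθ/.
Under (C)(C)V(C), the unsyllabifiable consonants are /ʃ/, /ŋ/, /θ/ (at most one coda consonant is licensed; onsets may contain at most 2 consonants).
Deleting the stranded consonants removes /ʃ/, /ŋ/, /θ/.

tbəðəʒ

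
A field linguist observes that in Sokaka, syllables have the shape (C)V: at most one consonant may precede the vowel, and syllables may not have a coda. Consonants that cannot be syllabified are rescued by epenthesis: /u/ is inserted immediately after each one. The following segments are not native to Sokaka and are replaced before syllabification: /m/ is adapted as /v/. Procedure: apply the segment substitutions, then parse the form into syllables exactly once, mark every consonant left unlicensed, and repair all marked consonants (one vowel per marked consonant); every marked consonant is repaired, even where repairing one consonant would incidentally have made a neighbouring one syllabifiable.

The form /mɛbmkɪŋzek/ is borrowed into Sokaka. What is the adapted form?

Substitution: /m/ → /v/, giving /vɛbvkɪŋzek/.
The consonants /b/, /v/, /ŋ/, /k/ cannot be parsed into a legal (C)V syllable (no codas are permitted; onsets are limited to one consonant).
Inserting the epenthetic vowel yields /b/ → /bu/, /v/ → /vu/, /ŋ/ → /ŋu/, /k/ → /ku/.

vɛbuvukɪŋuzeku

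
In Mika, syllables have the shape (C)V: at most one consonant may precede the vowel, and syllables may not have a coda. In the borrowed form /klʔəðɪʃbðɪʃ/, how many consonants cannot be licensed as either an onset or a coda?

5

Under (C)V, the unsyllabifiable consonants are /k/, /l/, /ʃ/, /b/, /ʃ/ (no codas are permitted; onsets are limited to one consonant).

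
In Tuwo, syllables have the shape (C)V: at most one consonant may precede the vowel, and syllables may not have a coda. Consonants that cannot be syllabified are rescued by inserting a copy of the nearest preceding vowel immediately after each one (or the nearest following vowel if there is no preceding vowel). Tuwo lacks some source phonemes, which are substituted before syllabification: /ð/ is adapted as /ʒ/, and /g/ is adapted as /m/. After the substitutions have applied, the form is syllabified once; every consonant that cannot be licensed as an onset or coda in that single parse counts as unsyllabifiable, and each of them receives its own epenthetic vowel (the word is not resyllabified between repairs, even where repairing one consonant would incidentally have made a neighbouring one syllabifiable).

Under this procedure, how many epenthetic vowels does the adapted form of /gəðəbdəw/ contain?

After substitution the input is /məʒəbdəw/.
The unsyllabifiable consonants are /b/, /w/; each receives one epenthetic vowel.

2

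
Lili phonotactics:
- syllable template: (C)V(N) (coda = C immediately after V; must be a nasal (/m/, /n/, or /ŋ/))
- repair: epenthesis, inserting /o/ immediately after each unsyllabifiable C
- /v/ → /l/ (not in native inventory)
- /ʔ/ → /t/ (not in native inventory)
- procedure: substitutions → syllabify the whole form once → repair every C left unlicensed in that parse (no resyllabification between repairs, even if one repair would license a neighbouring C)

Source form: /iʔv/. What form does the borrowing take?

itolo

Substitution: /ʔ/ → /t/, /v/ → /l/, giving /itl/.
The consonants /t/, /l/ cannot be parsed into a legal (C)V(N) syllable (only a nasal (/m/, /n/, or /ŋ/) is licensed in coda position; onsets are limited to one consonant).
Epenthesis after each stranded consonant: /t/ → /to/, /l/ → /lo/.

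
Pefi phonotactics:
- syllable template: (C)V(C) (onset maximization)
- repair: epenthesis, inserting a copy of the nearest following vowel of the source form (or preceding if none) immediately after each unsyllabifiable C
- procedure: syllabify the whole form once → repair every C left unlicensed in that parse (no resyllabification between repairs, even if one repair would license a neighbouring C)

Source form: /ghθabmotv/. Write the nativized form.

Under (C)V(C), the unsyllabifiable consonants are /g/, /h/, /v/ (at most one coda consonant is licensed; onsets are limited to one consonant).
Inserting the epenthetic vowel yields /g/ → /ga/, /h/ → /ha/, /v/ → /vo/.

gahaθabmotvo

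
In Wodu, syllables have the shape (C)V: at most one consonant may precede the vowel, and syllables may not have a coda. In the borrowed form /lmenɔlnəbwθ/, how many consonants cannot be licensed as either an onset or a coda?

Syllabifying with onset maximization leaves /l/, /l/, /b/, /w/, /θ/ stranded (no codas are permitted; onsets are limited to one consonant).

5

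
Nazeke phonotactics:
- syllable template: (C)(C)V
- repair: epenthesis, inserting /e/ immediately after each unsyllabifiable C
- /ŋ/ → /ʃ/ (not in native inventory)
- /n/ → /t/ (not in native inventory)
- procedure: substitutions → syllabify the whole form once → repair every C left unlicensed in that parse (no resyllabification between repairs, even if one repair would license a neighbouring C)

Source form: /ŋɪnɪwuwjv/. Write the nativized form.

Substitution: /ŋ/ → /ʃ/, /n/ → /t/, giving /ʃɪtɪwuwjv/.
Syllabifying with onset maximization leaves /w/, /j/, /v/ stranded (no codas are permitted; onsets may contain at most 2 consonants).
Inserting the epenthetic vowel yields /w/ → /we/, /j/ → /je/, /v/ → /ve/.

ʃɪtɪwuwejeve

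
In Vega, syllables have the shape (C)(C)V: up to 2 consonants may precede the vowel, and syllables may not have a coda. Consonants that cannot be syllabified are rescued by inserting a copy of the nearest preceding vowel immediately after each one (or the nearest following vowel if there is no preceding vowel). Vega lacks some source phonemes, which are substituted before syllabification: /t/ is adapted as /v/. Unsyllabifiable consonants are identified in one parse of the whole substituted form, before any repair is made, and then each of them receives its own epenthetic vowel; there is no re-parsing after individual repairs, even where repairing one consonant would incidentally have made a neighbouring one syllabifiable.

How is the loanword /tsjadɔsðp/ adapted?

Substitution: /t/ → /v/, giving /vsjadɔsðp/.
Under (C)(C)V, the unsyllabifiable consonants are /v/, /s/, /ð/, /p/ (no codas are permitted; onsets may contain at most 2 consonants).
Each unlicensed consonant becomes the onset of a new syllable: /v/ → /va/, /s/ → /sɔ/, /ð/ → /ðɔ/, /p/ → /pɔ/.

vasjadɔsɔðɔpɔ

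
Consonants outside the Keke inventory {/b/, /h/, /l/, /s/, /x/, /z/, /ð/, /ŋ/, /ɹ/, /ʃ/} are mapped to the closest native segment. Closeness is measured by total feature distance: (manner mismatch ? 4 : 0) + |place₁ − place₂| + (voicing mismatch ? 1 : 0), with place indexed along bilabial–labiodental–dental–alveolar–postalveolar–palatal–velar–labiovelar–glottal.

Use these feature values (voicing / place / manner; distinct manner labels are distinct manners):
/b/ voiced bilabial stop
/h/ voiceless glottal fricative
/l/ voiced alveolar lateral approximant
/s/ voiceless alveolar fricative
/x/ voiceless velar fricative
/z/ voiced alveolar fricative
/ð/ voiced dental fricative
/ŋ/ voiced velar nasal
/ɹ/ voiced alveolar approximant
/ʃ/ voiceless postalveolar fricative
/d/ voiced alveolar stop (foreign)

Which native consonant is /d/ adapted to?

/b/ is closest: same manner (stop), place distance 3 (alveolar→bilabial), same voicing; total 3. Next closest is /l/ at distance 4.

b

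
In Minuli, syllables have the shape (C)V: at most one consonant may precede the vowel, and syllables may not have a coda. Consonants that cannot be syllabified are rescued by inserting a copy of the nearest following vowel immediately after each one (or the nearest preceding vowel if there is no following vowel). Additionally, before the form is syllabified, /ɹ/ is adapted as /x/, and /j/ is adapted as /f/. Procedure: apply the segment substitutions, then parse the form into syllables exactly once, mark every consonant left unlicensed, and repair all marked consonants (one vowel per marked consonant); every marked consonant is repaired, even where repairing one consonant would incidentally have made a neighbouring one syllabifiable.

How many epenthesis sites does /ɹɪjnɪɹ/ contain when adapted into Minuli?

2

After substitution the input is /xɪfnɪx/.
The unsyllabifiable consonants are /f/, /x/; each receives one epenthetic vowel.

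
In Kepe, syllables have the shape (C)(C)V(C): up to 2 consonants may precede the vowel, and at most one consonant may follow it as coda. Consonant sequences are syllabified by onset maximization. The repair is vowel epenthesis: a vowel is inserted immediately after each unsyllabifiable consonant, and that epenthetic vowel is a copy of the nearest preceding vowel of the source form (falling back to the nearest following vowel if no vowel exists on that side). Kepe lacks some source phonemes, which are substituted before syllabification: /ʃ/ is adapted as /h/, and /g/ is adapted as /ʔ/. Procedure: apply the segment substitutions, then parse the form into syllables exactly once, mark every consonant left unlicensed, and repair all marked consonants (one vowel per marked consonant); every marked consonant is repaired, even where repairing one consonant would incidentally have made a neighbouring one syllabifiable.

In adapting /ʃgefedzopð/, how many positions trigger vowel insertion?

After substitution the input is /hʔefedzopð/.
The unsyllabifiable consonants are /ð/; each receives one epenthetic vowel.

1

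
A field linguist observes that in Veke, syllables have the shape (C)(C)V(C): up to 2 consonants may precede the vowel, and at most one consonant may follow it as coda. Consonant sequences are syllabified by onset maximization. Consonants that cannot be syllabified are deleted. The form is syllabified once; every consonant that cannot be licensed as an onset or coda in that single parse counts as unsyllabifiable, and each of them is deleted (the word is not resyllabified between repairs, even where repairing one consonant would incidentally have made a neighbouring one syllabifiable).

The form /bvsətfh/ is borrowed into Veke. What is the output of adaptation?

vsət

Under (C)(C)V(C), the unsyllabifiable consonants are /b/, /f/, /h/ (at most one coda consonant is licensed; onsets may contain at most 2 consonants).
Each unlicensed consonant is deleted: /b/, /f/, /h/.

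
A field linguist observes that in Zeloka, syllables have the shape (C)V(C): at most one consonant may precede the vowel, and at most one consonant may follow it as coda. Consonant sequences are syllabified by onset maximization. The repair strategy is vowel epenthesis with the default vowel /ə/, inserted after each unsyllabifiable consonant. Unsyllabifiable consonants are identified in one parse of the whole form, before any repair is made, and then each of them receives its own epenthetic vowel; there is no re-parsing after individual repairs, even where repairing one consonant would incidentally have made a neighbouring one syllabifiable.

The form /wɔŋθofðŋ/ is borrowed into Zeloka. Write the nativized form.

wɔŋθofðəŋə

Syllabifying with onset maximization leaves /ð/, /ŋ/ stranded (at most one coda consonant is licensed; onsets are limited to one consonant).
Epenthesis after each stranded consonant: /ð/ → /ðə/, /ŋ/ → /ŋə/.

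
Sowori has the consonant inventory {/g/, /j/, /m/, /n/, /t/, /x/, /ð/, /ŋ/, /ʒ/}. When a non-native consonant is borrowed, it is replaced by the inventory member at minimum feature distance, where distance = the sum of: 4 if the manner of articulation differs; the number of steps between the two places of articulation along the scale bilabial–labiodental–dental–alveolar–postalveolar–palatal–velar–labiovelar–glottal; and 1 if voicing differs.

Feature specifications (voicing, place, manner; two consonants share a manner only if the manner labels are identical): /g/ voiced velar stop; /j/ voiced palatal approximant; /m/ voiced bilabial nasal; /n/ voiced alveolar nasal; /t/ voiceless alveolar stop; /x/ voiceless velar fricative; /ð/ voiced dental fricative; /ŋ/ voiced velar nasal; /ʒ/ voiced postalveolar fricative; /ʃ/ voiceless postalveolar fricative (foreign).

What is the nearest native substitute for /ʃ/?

ʒ

/ʒ/ is closest: same manner (fricative), place distance 0 (postalveolar→postalveolar), voicing differs (+1); total 1. Next closest is /x/ at distance 2.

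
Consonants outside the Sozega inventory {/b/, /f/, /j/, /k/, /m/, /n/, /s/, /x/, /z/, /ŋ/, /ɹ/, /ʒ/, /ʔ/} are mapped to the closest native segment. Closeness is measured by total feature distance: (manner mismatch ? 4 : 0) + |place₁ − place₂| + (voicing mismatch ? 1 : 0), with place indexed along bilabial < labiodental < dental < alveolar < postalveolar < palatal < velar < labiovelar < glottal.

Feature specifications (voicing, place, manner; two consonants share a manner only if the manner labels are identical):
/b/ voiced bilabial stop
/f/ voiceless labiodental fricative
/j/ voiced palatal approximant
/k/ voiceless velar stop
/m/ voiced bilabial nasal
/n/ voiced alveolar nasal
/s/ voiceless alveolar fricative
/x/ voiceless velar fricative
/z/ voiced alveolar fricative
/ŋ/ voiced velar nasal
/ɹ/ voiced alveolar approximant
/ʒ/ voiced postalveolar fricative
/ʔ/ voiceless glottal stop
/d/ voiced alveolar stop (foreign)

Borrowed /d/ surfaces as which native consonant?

b

/b/ is closest: same manner (stop), place distance 3 (alveolar→bilabial), same voicing; total 3. Next closest is /k/ at distance 4.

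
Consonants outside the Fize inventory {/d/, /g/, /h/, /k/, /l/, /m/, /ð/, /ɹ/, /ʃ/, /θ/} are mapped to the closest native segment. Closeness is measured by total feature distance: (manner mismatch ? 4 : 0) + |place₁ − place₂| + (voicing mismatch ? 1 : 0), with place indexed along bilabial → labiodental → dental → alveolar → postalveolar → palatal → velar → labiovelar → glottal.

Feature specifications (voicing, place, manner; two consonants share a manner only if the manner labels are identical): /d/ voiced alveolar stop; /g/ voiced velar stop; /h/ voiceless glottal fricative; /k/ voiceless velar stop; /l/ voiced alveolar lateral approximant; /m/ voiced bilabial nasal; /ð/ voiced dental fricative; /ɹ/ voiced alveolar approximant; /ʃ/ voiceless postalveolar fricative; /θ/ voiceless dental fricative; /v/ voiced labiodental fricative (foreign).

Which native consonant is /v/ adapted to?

/ð/ is closest: same manner (fricative), place distance 1 (labiodental→dental), same voicing; total 1. Next closest is /θ/ at distance 2.

ð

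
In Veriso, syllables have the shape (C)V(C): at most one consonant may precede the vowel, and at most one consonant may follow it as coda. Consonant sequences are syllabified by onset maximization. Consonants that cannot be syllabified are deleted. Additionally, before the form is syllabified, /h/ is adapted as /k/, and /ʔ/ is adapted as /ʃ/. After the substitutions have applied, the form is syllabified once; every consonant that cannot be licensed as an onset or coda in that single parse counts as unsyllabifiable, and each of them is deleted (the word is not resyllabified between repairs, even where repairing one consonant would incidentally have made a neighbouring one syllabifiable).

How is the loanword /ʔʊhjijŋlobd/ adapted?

Substitution: /ʔ/ → /ʃ/, /h/ → /k/, giving /ʃʊkjijŋlobd/.
The consonants /ŋ/, /d/ cannot be parsed into a legal (C)V(C) syllable (at most one coda consonant is licensed; onsets are limited to one consonant).
Deleting the stranded consonants removes /ŋ/, /d/.

ʃʊkjijlob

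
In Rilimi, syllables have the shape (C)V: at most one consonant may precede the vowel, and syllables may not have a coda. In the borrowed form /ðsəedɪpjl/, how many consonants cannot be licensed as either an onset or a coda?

4

The consonants /ð/, /p/, /j/, /l/ cannot be parsed into a legal (C)V syllable (no codas are permitted; onsets are limited to one consonant).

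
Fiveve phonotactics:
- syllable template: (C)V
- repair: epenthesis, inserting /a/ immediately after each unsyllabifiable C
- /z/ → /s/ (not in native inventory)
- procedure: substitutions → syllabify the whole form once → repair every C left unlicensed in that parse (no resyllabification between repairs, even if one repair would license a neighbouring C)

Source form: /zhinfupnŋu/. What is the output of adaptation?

Substitution: /z/ → /s/, giving /shinfupnŋu/.
Under (C)V, the unsyllabifiable consonants are /s/, /n/, /p/, /n/ (no codas are permitted; onsets are limited to one consonant).
Each unlicensed consonant becomes the onset of a new syllable: /s/ → /sa/, /n/ → /na/, /p/ → /pa/, /n/ → /na/.

sahinafupanaŋu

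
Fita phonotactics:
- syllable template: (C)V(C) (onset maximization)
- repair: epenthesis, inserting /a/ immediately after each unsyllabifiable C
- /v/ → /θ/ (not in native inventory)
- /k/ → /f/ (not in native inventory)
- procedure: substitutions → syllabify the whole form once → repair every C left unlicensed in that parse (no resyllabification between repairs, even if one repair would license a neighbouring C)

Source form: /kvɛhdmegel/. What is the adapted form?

Substitution: /k/ → /f/, /v/ → /θ/, giving /fθɛhdmegel/.
Syllabifying with onset maximization leaves /f/, /d/ stranded (at most one coda consonant is licensed; onsets are limited to one consonant).
Inserting the epenthetic vowel yields /f/ → /fa/, /d/ → /da/.

faθɛhdamegel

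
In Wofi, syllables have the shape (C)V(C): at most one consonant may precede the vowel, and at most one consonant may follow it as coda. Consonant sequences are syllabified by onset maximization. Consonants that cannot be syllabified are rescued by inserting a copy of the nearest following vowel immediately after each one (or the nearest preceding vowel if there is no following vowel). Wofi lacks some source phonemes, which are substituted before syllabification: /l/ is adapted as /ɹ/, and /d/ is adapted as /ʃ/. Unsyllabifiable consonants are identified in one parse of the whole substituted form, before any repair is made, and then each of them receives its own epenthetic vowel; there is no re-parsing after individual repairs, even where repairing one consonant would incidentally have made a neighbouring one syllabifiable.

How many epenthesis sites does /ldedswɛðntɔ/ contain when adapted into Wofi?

After substitution the input is /ɹʃeʃswɛðntɔ/.
The unsyllabifiable consonants are /ɹ/, /s/, /n/; each receives one epenthetic vowel.

3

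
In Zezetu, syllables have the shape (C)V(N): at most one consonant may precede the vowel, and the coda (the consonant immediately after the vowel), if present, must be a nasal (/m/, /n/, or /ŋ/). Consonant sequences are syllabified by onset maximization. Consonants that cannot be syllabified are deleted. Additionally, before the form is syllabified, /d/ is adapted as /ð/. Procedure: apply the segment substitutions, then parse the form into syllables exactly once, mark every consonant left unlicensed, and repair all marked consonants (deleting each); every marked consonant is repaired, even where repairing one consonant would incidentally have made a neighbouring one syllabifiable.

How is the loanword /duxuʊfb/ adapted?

Substitution: /d/ → /ð/, giving /ðuxuʊfb/.
The consonants /f/, /b/ cannot be parsed into a legal (C)V(N) syllable (only a nasal (/m/, /n/, or /ŋ/) is licensed in coda position; onsets are limited to one consonant).
Each unlicensed consonant is deleted: /f/, /b/.

ðuxuʊ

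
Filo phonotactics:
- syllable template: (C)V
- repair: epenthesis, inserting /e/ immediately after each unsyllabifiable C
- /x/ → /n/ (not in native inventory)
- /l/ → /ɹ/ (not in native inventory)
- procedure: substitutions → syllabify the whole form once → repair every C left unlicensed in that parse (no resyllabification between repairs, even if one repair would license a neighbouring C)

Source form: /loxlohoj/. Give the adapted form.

Substitution: /l/ → /ɹ/, /x/ → /n/, giving /ɹonɹohoj/.
The consonants /n/, /j/ cannot be parsed into a legal (C)V syllable (no codas are permitted; onsets are limited to one consonant).
Inserting the epenthetic vowel yields /n/ → /ne/, /j/ → /je/.

ɹoneɹohoje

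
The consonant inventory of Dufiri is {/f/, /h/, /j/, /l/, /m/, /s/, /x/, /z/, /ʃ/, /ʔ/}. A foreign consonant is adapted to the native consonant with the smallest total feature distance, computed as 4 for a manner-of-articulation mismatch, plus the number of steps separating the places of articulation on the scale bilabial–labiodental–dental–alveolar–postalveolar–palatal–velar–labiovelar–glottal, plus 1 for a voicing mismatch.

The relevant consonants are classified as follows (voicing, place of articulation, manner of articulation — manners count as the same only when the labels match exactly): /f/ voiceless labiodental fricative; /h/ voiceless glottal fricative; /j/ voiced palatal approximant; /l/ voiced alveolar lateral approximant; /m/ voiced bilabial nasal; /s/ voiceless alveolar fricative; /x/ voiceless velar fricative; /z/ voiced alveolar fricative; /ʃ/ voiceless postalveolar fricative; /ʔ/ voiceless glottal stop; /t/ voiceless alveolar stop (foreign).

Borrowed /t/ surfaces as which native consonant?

/s/ is closest: manner differs (stop→fricative, +4), place distance 0 (alveolar→alveolar), same voicing; total 4. Next closest is /l/ at distance 5.

s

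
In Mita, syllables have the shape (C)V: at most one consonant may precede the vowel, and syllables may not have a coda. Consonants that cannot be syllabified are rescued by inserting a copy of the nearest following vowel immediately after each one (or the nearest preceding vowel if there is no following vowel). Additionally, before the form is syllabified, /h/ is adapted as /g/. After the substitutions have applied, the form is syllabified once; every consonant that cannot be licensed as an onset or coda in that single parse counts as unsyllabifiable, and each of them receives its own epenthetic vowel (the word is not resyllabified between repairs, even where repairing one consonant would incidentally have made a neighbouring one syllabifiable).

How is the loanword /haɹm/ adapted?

gaɹama

Substitution: /h/ → /g/, giving /gaɹm/.
Under (C)V, the unsyllabifiable consonants are /ɹ/, /m/ (no codas are permitted; onsets are limited to one consonant).
Inserting the epenthetic vowel yields /ɹ/ → /ɹa/, /m/ → /ma/.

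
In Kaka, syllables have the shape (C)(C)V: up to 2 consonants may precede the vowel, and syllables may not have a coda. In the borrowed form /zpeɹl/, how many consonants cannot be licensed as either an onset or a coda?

2

Under (C)(C)V, the unsyllabifiable consonants are /ɹ/, /l/ (no codas are permitted; onsets may contain at most 2 consonants).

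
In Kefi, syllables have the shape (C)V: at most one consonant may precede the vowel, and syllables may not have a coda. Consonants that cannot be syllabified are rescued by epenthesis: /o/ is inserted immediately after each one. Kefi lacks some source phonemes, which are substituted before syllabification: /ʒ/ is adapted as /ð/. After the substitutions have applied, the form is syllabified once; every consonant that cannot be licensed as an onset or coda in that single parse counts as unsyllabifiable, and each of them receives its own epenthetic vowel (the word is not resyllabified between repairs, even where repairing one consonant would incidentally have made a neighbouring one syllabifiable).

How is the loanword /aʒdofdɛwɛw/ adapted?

aðodofodɛwɛwo

Substitution: /ʒ/ → /ð/, giving /aðdofdɛwɛw/.
The consonants /ð/, /f/, /w/ cannot be parsed into a legal (C)V syllable (no codas are permitted; onsets are limited to one consonant).
Epenthesis after each stranded consonant: /ð/ → /ðo/, /f/ → /fo/, /w/ → /wo/.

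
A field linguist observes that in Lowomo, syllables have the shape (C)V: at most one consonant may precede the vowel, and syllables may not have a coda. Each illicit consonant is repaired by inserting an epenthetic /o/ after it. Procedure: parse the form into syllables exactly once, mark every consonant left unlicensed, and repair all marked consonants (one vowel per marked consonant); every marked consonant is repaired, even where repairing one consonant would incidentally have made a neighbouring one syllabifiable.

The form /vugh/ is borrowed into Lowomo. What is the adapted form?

Under (C)V, the unsyllabifiable consonants are /g/, /h/ (no codas are permitted; onsets are limited to one consonant).
Inserting the epenthetic vowel yields /g/ → /go/, /h/ → /ho/.

vugoho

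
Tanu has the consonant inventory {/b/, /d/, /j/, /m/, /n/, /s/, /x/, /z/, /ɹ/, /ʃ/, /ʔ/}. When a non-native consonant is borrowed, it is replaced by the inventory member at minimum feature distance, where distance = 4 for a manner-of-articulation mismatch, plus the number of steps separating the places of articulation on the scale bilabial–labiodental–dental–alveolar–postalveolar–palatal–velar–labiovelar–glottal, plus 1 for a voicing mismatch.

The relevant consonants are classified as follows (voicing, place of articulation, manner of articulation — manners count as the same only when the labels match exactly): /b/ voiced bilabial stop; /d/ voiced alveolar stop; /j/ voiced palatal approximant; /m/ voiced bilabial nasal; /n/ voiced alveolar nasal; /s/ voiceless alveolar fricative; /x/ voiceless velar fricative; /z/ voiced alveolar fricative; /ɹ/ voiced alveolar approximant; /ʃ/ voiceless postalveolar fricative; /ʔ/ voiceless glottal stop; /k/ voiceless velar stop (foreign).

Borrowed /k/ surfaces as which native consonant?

ʔ

/ʔ/ is closest: same manner (stop), place distance 2 (velar→glottal), same voicing; total 2. Next closest is /d/ at distance 4.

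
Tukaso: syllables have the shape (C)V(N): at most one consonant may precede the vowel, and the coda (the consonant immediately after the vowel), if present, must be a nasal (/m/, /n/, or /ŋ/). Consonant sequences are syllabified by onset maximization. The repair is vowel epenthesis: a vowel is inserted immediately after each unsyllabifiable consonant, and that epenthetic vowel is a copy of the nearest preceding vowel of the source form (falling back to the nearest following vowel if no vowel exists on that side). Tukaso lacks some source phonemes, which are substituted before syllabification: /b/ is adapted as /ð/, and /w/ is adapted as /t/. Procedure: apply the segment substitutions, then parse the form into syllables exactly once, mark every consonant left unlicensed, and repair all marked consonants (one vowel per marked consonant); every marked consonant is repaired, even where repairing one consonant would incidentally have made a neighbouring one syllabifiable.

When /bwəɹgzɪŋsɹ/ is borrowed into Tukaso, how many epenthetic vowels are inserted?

After substitution the input is /ðtəɹgzɪŋsɹ/.
The unsyllabifiable consonants are /ð/, /ɹ/, /g/, /s/, /ɹ/; each receives one epenthetic vowel.

5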